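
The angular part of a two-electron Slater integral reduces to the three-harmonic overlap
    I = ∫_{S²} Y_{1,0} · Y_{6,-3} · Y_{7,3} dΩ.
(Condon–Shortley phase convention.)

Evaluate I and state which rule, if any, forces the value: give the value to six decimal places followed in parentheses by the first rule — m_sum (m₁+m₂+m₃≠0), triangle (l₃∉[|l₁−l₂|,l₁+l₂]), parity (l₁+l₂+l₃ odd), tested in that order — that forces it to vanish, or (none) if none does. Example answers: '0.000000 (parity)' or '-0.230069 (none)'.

m-sum 0 ✓  L=14 even ✓  5≤7≤7 ✓
Π(2lᵢ+1) = 3×13×15 = 585
triangle coeff Δ(1,6,7) = 1/1365
Σ_t [0,0]: t=0:+1/518400 = 1/518400
(3j)²=7/195 [(1 6 7; 0 0 0)], sign=-1
Σ_t [0,0]: t=0:+1/2177280 = 1/2177280
(3j)²=8/273 [(1 6 7; 0 -3 3)], sign=+1
⇒ 4πI² = 8/13
I = (-1)√(8/13/(4π)) = -0.22129336
No selection rule forces the value: the integral is nonzero (none).

-0.221293 (none)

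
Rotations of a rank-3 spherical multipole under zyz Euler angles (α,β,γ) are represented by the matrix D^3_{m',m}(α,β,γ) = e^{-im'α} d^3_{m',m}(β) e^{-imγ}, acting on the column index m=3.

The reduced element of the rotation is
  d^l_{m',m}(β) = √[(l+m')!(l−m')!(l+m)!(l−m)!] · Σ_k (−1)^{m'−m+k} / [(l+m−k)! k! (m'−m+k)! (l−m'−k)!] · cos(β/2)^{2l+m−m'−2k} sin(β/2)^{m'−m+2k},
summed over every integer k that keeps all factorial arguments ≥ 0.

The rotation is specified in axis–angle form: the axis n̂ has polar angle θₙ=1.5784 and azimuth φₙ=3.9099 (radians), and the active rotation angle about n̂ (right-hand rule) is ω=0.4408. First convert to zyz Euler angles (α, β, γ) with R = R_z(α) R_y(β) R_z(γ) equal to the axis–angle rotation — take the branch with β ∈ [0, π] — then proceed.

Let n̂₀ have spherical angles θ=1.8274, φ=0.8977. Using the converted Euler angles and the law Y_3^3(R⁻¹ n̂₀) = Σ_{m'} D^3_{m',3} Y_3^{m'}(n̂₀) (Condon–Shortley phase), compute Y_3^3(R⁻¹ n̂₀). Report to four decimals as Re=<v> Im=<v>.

Re=0.3938 Im=-0.0584

Axis–angle → zyz. n̂ = (sinθₙcosφₙ, sinθₙsinφₙ, cosθₙ) = (-0.719067, -0.694899, -0.007604), ω = 0.4408.
R = I cosω + sinω [n̂]ₓ + (1−cosω) n̂n̂ᵀ gives
  R = [+0.953836, +0.051008, -0.295965; +0.044520, +0.950569, +0.307305; +0.297010, -0.306294, +0.904416]
β = atan2(√(R₁₃²+R₂₃²), R₃₃) = 0.440787; α = atan2(R₂₃, R₁₃) mod 2π = 2.337400; γ = atan2(R₃₂, −R₃₁) mod 2π = 3.942378
Need the full column D^3_{m',3} for m'=−3..3 at α=2.3374, β=0.4408, γ=3.9424.
cos(β/2)=0.975811, sin(β/2)=0.218614
d^3_{-3,3}: single k=6 term ⇒ +0.000109;  D = +0.000011+0.000109i
d^3_{-2,3}: single k=5 term ⇒ +0.001194;  D = +0.000770-0.000912i
d^3_{-1,3}: single k=4 term ⇒ +0.008423;  D = -0.008406+0.000547i
d^3_{0,3}: single k=3 term ⇒ +0.043415;  D = +0.032083+0.029250i
d^3_{1,3}: single k=2 term ⇒ +0.167828;  D = -0.004592-0.167765i
d^3_{2,3}: single k=1 term ⇒ +0.473786;  D = -0.332133+0.337877i
d^3_{3,3}: single k=0 term ⇒ +0.863367;  D = +0.863322+0.008824i
Y_3^{m'}(θ=1.8274,φ=0.8977) and Σ D·Y over m':
  (+0.0000+0.0001i)·(-0.3402-0.1637i)  (+0.0008-0.0009i)·(+0.0540+0.2366i)  (-0.0084+0.0005i)·(-0.1321+0.1657i)  (+0.0321+0.0293i)·(+0.2536+0.0000i)  (-0.0046-0.1678i)·(+0.1321+0.1657i)  (-0.3321+0.3379i)·(+0.0540-0.2366i)  (+0.8633+0.0088i)·(+0.3402-0.1637i)
Y_3^3(R⁻¹ n̂) = +0.393773-0.058380i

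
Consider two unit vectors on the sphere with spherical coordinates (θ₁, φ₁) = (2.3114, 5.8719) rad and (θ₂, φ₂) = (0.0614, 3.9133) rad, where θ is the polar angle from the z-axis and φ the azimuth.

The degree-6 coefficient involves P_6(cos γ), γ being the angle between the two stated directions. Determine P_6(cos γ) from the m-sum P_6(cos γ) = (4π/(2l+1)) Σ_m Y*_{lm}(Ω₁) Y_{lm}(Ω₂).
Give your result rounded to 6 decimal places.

-0.094536

Addition theorem: P_6(cos γ) = (4π/13) Σ_m Y*_{lm}(Ω₁) Y_{lm}(Ω₂), m = −6…6:
  [-6]  conj(Y_{6,-6})(Ω₁) = -0.061017-0.048728i ; Y_{6,-6}(Ω₂) = -0.000000+0.000000i ; Δ = +0.000000-0.000000i
  [-5]  conj(Y_{6,-5})(Ω₁) = +0.115427+0.218699i ; Y_{6,-5}(Ω₂) = +0.000001-0.000001i ; Δ = +0.000000+0.000000i
  [-4]  conj(Y_{6,-4})(Ω₁) = -0.031517-0.423145i ; Y_{6,-4}(Ω₂) = -0.000050-0.000003i ; Δ = +0.000000+0.000021i
  [-3]  conj(Y_{6,-3})(Ω₁) = -0.117301+0.334860i ; Y_{6,-3}(Ω₂) = +0.000810+0.000879i ; Δ = -0.000389+0.000168i
  [-2]  conj(Y_{6,-2})(Ω₁) = -0.042848+0.046158i ; Y_{6,-2}(Ω₂) = +0.000531-0.019393i ; Δ = +0.000872+0.000855i
  [-1]  conj(Y_{6,-1})(Ω₁) = +0.341911-0.149128i ; Y_{6,-1}(Ω₂) = -0.142230+0.138388i ; Δ = -0.027993+0.068527i
  [+0]  conj(Y_{6,0})(Ω₁) = -0.043777-0.000000i ; Y_{6,0}(Ω₂) = +0.977236+0.000000i ; Δ = -0.042780-0.000000i
  [+1]  conj(Y_{6,1})(Ω₁) = -0.341911-0.149128i ; Y_{6,1}(Ω₂) = +0.142230+0.138388i ; Δ = -0.027993-0.068527i
  [+2]  conj(Y_{6,2})(Ω₁) = -0.042848-0.046158i ; Y_{6,2}(Ω₂) = +0.000531+0.019393i ; Δ = +0.000872-0.000855i
  [+3]  conj(Y_{6,3})(Ω₁) = +0.117301+0.334860i ; Y_{6,3}(Ω₂) = -0.000810+0.000879i ; Δ = -0.000389-0.000168i
  [+4]  conj(Y_{6,4})(Ω₁) = -0.031517+0.423145i ; Y_{6,4}(Ω₂) = -0.000050+0.000003i ; Δ = +0.000000-0.000021i
  [+5]  conj(Y_{6,5})(Ω₁) = -0.115427+0.218699i ; Y_{6,5}(Ω₂) = -0.000001-0.000001i ; Δ = +0.000000-0.000000i
  [+6]  conj(Y_{6,6})(Ω₁) = -0.061017+0.048728i ; Y_{6,6}(Ω₂) = -0.000000-0.000000i ; Δ = +0.000000+0.000000i
Σ over m = -0.097798+0.000000i; ×(4π/13) → -0.094536+0.000000i. Real part: -0.094536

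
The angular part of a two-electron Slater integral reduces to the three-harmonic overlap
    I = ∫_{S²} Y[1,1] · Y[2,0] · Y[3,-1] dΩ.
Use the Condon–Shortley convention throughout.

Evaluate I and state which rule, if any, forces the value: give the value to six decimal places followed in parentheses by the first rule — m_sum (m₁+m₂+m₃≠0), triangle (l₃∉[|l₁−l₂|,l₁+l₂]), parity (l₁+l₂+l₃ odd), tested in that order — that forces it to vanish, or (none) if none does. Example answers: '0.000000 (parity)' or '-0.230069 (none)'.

m-sum 0 ✓  L=6 even ✓  1≤3≤3 ✓
Π(2lᵢ+1) = 3×5×7 = 105
triangle coeff Δ(1,2,3) = 1/105
Σ_t [0,0]: t=0:+1/4 = 1/4
(3j)²=3/35 [(1 2 3; 0 0 0)], sign=-1
Σ_t [0,0]: t=0:+1/8 = 1/8
(3j)²=2/35 [(1 2 3; 1 0 -1)], sign=+1
⇒ 4πI² = 18/35
I = (-1)√(18/35/(4π)) = -0.20230066
No selection rule forces the value: the integral is nonzero (none).

-0.202301 (none)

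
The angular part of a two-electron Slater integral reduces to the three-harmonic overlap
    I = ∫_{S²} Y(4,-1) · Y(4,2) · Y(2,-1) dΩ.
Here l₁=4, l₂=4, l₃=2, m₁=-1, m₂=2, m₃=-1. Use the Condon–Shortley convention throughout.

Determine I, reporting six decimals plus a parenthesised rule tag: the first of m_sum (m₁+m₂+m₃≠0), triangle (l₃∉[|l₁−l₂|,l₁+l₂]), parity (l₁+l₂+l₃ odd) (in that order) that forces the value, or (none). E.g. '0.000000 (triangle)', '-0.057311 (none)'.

Rules hold: Σm=0, L=10 even, 0≤2≤8.
N = 9·9·5 = 405
Δ = 6!·2!·2!/11! = 1/13860
Racah Σ t=2..4: t=2:+1/192 t=3:−1/36 t=4:+1/192 = -5/288
⇒ 3j(4 4 2; 0 0 0)² = 20/693, sgn -1
Racah Σ t=4..5: t=4:+1/96 t=5:−1/240 = 1/160
⇒ 3j(4 4 2; -1 2 -1)² = 27/1540, sgn -1
4πI² = N·(3j₀)²·(3jₘ)² = 1215/5929
I = +1·√(0.204925/4π) = 0.12770047
No selection rule forces the value: the integral is nonzero (none).

0.127700 (none)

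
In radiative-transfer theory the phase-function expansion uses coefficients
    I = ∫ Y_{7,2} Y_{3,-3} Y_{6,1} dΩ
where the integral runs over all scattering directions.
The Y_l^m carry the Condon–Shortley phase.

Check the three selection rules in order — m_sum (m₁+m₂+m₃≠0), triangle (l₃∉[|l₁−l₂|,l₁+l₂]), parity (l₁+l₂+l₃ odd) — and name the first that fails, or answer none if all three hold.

Σmᵢ = 0  ✓
l₃∈[|l₁−l₂|,l₁+l₂]=[4,10], have l₃=6  ✓
Σlᵢ = 16 ⇒ even  ✓

none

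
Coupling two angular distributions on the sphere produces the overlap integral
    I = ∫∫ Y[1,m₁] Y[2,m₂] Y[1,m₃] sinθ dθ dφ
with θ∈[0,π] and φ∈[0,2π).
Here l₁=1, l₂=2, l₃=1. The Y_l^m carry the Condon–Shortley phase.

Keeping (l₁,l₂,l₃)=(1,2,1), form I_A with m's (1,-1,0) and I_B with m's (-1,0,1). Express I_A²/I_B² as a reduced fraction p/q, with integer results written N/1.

l's match ⇒ only the (l;m) 3-j factors differ between A and B.
A: triangle coeff Δ(1,2,1) = 1/30; Σ_t [0,0]: t=0:+1/2 = 1/2; (3j)²=1/10 [(1 2 1; 1 -1 0)], sign=-1
B: triangle coeff Δ(1,2,1) = 1/30; Σ_t [2,2]: t=2:+1/4 = 1/4; (3j)²=1/30 [(1 2 1; -1 0 1)], sign=+1
I_A²/I_B² = (1/10)/(1/30) = 3/1

3/1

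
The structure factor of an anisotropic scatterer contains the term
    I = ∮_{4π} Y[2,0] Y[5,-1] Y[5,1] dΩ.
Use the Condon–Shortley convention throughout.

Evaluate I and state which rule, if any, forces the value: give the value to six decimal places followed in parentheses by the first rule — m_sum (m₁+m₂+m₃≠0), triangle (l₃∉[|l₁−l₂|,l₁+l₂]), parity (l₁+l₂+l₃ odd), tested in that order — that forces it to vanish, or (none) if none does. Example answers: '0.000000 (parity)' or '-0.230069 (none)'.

-0.145565 (none)

Rules hold: Σm=0, L=12 even, 3≤5≤7.
N = 5·11·11 = 605
Δ = 2!·2!·8!/13! = 1/38610
Racah Σ t=0..2: t=0:+1/2880 t=1:−1/576 t=2:+1/2880 = -1/960
⇒ 3j(2 5 5; 0 0 0)² = 10/429, sgn +1
Racah Σ t=0..2: t=0:+1/2304 t=1:−1/720 t=2:+1/5760 = -1/1280
⇒ 3j(2 5 5; 0 -1 1)² = 27/1430, sgn -1
4πI² = N·(3j₀)²·(3jₘ)² = 45/169
I = -1·√(0.266272/4π) = -0.14556534
No selection rule forces the value: the integral is nonzero (none).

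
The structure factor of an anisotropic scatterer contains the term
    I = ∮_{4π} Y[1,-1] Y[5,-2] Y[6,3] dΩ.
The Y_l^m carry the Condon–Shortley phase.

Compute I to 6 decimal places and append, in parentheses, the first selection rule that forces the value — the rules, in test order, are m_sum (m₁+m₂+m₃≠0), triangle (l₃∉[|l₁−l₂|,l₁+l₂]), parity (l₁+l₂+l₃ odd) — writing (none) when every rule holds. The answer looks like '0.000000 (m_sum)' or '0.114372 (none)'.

-0.245154 (none)

Checks pass: Σm=0; 12 even; l₃=6∈[4,6].
(2·1+1)(2·5+1)(2·6+1) = 429
Δ: 0! 2! 10! / 13! → 1/858
sum: t=0:+1/14400 = 1/14400
3j²(1 5 6; 0 0 0) = Δ·Π!·Σ² = 6/143  (sign +1)
sum: t=0:+1/60480 = 1/60480
3j²(1 5 6; -1 -2 3) = Δ·Π!·Σ² = 6/143  (sign -1)
combine: 4πI² = 429·6/143·6/143 = 108/143
take √, sign -1: I = -0.24515397
No selection rule forces the value: the integral is nonzero (none).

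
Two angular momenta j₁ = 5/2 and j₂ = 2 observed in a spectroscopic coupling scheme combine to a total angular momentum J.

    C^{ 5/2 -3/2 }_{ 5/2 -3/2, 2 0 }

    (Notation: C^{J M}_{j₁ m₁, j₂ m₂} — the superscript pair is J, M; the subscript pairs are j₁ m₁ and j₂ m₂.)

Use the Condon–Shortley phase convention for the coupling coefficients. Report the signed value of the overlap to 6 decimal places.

√[6·2!3!2!/8! · 1!4!2!2!1!4!] = √(288/35)
  +(−1)^1/∏(1,1,3,1,0,1)! = -1/6  (running -1/6)
  +(−1)^2/∏(2,0,2,0,1,2)! = 1/8  (running -1/24)
⟨..|..⟩ = √(288/35)·(-1/24) = -0.119523

-0.119523  (= −√(1/70))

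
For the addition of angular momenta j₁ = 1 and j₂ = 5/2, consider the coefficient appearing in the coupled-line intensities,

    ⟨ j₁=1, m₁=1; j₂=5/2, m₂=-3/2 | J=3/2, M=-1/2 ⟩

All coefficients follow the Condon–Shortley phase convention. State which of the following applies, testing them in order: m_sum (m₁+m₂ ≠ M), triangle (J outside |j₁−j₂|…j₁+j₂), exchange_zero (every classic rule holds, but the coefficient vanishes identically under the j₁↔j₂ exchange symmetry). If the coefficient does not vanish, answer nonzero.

m-sum: m₁+m₂ = 1+(-3/2) = -1/2, M = -1/2  ✓
triangle: |j₁−j₂| = 3/2 ≤ J = 3/2 ≤ j₁+j₂ = 7/2  ✓
exchange: j₁≠j₂ or m₁≠m₂ — the exchange symmetry imposes no constraint here
value check: CG = +√(2/5) = +0.632456 ≠ 0

nonzero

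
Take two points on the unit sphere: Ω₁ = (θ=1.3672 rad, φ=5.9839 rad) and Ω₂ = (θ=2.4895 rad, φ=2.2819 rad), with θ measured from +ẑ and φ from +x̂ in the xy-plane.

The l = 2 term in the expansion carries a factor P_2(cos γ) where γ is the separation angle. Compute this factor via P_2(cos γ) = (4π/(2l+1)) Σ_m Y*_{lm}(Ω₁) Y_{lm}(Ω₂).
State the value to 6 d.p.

Addition theorem: P_2(cos γ) = (4π/5) Σ_m Y*_{lm}(Ω₁) Y_{lm}(Ω₂), m = −2…2:
  [-2]  conj(Y_{2,-2})(Ω₁) = (0.306071, -0.208753) ; Y_{2,-2}(Ω₂) = (-0.021059, 0.140685) ; Δ = (0.022923, 0.047456)
  [-1]  conj(Y_{2,-1})(Ω₁) = (0.146177, -0.045103) ; Y_{2,-1}(Ω₂) = (0.243203, 0.282318) ; Δ = (0.048284, 0.030299)
  [+0]  conj(Y_{2,0})(Ω₁) = (-0.276710, -0.000000) ; Y_{2,0}(Ω₂) = (0.282337, 0.000000) ; Δ = (-0.078126, -0.000000)
  [+1]  conj(Y_{2,1})(Ω₁) = (-0.146177, -0.045103) ; Y_{2,1}(Ω₂) = (-0.243203, 0.282318) ; Δ = (0.048284, -0.030299)
  [+2]  conj(Y_{2,2})(Ω₁) = (0.306071, 0.208753) ; Y_{2,2}(Ω₂) = (-0.021059, -0.140685) ; Δ = (0.022923, -0.047456)
Total Σ_m = (0.064288, 0.000000). Multiply by 2.513274: (0.161574, 0.000000). P_2(cos γ) = 0.161574

0.161574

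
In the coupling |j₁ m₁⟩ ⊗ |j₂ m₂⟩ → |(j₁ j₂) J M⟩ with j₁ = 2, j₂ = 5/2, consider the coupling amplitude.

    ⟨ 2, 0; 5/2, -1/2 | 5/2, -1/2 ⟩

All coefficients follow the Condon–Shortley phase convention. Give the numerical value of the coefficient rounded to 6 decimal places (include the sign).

-0.478091

j₁+j₂−J=2  J+j₁−j₂=2  J−j₁+j₂=3  j₁+j₂+J+1=8
(j₁±m₁, j₂±m₂, J±M) = (2,2,2,3,2,3)
P² = 72/35
sum k=0..2:
  [0] +1/8 = 1/8
  [1] −1/2 = -1/2
  [2] +1/24 = 1/24
S = -1/3
C² = P²·S² = 8/35 ; C = -0.478091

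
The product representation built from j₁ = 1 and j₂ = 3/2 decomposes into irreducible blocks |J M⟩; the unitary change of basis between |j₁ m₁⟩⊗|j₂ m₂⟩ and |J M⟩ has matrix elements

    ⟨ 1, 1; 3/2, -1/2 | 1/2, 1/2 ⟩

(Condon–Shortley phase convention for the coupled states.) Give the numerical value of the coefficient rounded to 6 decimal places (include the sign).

+√(1/6) ≈ +0.408248

√[2·2!0!1!/4! · 2!0!1!2!1!0!] = √(2/3)
  +(−1)^0/∏(0,2,0,1,0,0)! = 1/2  (running 1/2)
⟨..|..⟩ = √(2/3)·(1/2) = +0.408248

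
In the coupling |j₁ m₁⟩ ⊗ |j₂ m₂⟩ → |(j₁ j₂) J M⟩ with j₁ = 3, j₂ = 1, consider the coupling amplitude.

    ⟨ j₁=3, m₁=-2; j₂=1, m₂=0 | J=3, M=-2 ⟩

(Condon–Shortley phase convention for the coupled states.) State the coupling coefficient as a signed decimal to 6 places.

−√(1/3) = -0.577350

triangle: 1!×5!×1!/8! = 120/40320
(j±m)!: 1!×5!×1!×1!×1!×5! = 14400
prefactor² = (2J+1)×Δ×N² = 300
  k=0: +1/(0!×1!×5!×1!×0!×0!) = 1/120
  k=1: −1/(1!×0!×4!×0!×1!×1!) = -1/24
Σ = -1/30  ⇒  CG² = 300×(-1/30)² = 1/3
CG = −√(1/3) = -0.577350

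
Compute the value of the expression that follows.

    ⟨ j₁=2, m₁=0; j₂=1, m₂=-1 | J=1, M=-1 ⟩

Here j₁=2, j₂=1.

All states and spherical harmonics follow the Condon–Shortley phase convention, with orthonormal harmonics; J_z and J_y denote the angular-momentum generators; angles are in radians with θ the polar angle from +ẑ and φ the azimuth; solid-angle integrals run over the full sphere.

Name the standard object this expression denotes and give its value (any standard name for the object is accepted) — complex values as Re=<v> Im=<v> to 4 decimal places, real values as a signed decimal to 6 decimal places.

Clebsch–Gordan coefficient, +√(1/10) ≈ +0.316228

This is a Clebsch–Gordan (vector-coupling) coefficient.
j₁+j₂−J=2  J+j₁−j₂=2  J−j₁+j₂=0  j₁+j₂+J+1=5
(j₁±m₁, j₂±m₂, J±M) = (2,2,0,2,0,2)
P² = 8/5
sum k=0..0:
  [0] +1/4 = 1/4
S = 1/4
C² = P²·S² = 1/10 ; C = +0.316228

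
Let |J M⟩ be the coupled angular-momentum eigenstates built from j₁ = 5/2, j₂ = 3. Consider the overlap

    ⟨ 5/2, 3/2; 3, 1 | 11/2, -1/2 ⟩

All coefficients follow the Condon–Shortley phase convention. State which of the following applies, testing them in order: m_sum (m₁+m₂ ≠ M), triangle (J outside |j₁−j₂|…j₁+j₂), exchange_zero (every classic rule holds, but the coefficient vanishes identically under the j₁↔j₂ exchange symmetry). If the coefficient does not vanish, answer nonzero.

m_sum

m-sum: m₁+m₂ = 3/2+1 = 5/2, M = -1/2  ✗ ⇒ coefficient is 0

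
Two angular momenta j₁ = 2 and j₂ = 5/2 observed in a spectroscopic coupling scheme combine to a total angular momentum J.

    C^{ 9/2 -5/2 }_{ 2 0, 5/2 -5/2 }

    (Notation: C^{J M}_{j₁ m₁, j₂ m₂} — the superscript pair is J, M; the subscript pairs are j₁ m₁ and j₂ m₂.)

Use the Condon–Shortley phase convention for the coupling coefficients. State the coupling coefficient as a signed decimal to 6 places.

+√(1/6) ≈ +0.408248

j₁+j₂−J=0  J+j₁−j₂=4  J−j₁+j₂=5  j₁+j₂+J+1=10
(j₁±m₁, j₂±m₂, J±M) = (2,2,0,5,2,7)
P² = 38400
sum k=0..0:
  [0] +1/480 = 1/480
S = 1/480
C² = P²·S² = 1/6 ; C = +0.408248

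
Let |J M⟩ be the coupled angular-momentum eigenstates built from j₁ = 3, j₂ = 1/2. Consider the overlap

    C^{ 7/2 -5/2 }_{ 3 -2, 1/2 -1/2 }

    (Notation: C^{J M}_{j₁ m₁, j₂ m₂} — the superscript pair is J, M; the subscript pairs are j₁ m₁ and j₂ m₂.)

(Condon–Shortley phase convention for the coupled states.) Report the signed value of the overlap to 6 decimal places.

+0.925820

triangle: 0!*6!*1!/8! = 720/40320
(j±m)!: 1!*5!*0!*1!*1!*6! = 86400
prefactor² = (2J+1)*Δ*N² = 86400/7
  k=0: +1/(0!*0!*5!*0!*1!*1!) = 1/120
Σ = 1/120  ⇒  CG² = 86400/7*(1/120)² = 6/7
CG = +√(6/7) = +0.925820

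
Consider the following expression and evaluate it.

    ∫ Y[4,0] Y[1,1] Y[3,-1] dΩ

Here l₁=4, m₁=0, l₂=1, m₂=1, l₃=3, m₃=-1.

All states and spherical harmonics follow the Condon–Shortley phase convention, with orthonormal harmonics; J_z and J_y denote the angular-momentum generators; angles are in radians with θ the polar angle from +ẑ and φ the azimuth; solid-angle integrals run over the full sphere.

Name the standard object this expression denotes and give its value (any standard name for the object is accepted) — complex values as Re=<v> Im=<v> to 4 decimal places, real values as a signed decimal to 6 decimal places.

Gaunt coefficient, +0.150786

This is a Gaunt coefficient — the integral of a triple product of spherical harmonics over the sphere.
Checks pass: Σm=0; 8 even; l₃=3∈[3,5].
(2·4+1)(2·1+1)(2·3+1) = 189
Δ: 2! 6! 0! / 9! → 1/252
sum: t=1:−1/36 = -1/36
3j²(4 1 3; 0 0 0) = Δ·Π!·Σ² = 4/63  (sign +1)
sum: t=2:+1/96 = 1/96
3j²(4 1 3; 0 1 -1) = Δ·Π!·Σ² = 1/42  (sign +1)
combine: 4πI² = 189·4/63·1/42 = 2/7
take √, sign +1: I = 0.15078601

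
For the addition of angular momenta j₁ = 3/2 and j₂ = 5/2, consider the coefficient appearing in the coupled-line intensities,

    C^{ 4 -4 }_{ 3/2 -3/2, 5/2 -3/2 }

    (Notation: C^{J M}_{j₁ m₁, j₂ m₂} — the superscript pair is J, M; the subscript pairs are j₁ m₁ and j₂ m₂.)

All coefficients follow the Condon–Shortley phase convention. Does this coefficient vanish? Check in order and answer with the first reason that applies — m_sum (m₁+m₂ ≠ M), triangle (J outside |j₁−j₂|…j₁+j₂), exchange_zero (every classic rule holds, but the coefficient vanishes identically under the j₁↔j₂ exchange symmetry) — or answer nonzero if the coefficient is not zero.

m-sum: m₁+m₂ = -3/2+(-3/2) = -3, M = -4  ✗ ⇒ coefficient is 0

m_sum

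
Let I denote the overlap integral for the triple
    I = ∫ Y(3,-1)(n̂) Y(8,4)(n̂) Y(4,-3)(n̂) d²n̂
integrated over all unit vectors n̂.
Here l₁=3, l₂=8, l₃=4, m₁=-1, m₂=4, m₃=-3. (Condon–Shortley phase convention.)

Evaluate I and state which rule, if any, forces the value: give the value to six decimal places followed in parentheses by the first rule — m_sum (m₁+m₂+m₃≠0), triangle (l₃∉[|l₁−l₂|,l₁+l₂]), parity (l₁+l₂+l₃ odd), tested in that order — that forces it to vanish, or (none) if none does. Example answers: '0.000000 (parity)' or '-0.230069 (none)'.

0.000000 (triangle)

|3−8|≤4≤3+8 violated ⇒ I = 0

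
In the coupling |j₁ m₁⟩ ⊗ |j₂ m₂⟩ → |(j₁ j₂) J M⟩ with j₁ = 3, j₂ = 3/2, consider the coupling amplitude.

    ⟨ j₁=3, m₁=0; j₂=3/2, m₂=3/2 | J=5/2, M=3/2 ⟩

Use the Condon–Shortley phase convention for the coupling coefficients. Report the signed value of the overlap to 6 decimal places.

+√(9/35) = +0.507093

√[6·2!4!1!/8! · 3!3!3!0!4!1!] = √(1296/35)
  +(−1)^2/∏(2,0,1,1,3,0)! = 1/12  (running 1/12)
⟨..|..⟩ = √(1296/35)·(1/12) = +0.507093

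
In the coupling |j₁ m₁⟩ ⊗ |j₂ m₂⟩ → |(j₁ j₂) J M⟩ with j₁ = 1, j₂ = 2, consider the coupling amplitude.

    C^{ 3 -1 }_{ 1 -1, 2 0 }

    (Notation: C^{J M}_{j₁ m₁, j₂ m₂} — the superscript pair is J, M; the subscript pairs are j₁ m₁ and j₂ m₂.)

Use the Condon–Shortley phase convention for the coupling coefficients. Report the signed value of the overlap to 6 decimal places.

+√(2/5) ≈ +0.632456

triangle: 0!·2!·4!/7! = 48/5040
(j±m)!: 0!·2!·2!·2!·2!·4! = 384
prefactor² = (2J+1)·Δ·N² = 128/5
  k=0: +1/(0!·0!·2!·2!·0!·2!) = 1/8
Σ = 1/8  ⇒  CG² = 128/5·(1/8)² = 2/5
CG = +√(2/5) = +0.632456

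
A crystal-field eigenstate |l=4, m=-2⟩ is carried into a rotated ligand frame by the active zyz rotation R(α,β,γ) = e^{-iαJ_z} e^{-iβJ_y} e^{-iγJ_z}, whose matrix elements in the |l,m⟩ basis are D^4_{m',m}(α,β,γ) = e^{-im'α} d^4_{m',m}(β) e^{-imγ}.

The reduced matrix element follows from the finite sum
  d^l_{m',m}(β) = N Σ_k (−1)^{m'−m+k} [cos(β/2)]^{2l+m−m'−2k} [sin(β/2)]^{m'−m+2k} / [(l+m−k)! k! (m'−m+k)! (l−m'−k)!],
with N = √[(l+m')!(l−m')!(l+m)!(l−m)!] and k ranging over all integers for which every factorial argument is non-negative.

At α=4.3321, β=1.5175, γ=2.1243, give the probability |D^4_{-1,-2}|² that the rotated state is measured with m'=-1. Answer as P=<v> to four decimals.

P=0.0614

D^4_{-1,-2}(4.3321,1.5175,2.1243) = e^{-i·-1·4.3321}·d^4_{-1,-2}(1.5175)·e^{-i·-2·2.1243}. Compute d first:
Half-angle: c=0.725697, s=0.688015. N=√(6·120·2·720)=1018.233765
k: max(0,(-2)−(-1))=0 … min(4+(-2),4−(-1))=2
  k=0: (−1)^1·1018.2338/(240)·0.7257^7·0.6880^1 = -0.309400
  k=1: (−1)^2·1018.2338/(48)·0.7257^5·0.6880^3 = +1.390513
  k=2: (−1)^3·1018.2338/(72)·0.7257^3·0.6880^5 = -0.833239
d^4_{-1,-2}(1.5175) = -0.309400 +1.390513 -0.833239 = +0.247875
|D^4_{-1,-2}|² = |d^4_{-1,-2}(β)|² = (+0.247875)² = 0.061442 (the z-rotation phases have unit modulus)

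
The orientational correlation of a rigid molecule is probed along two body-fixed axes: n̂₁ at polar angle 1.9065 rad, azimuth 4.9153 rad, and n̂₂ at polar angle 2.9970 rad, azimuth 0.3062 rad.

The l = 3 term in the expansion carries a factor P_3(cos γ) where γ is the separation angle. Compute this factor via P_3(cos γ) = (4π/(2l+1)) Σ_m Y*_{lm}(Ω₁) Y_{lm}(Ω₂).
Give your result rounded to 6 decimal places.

Expand P_3 via completeness: Σ_{m} conj(Y_{3,m}) at Ω₁ times Y_{3,m} at Ω₂ —
  term(m=-3) = +0.000134+0.000417i   from Y*(Ω₁)=-0.200816+0.288100i, Y(Ω₂)=+0.000758-0.000992i
  term(m=-2) = -0.006168+0.001293i   from Y*(Ω₁)=+0.275760+0.118487i, Y(Ω₂)=-0.017181+0.012070i
  term(m=-1) = +0.002611+0.025186i   from Y*(Ω₁)=-0.028125+0.136698i, Y(Ω₂)=+0.172994-0.054691i
  term(m=+0) = -0.211540+0.000000i   from Y*(Ω₁)=+0.302101-0.000000i, Y(Ω₂)=-0.700230+0.000000i
  term(m=+1) = +0.002611-0.025186i   from Y*(Ω₁)=+0.028125+0.136698i, Y(Ω₂)=-0.172994-0.054691i
  term(m=+2) = -0.006168-0.001293i   from Y*(Ω₁)=+0.275760-0.118487i, Y(Ω₂)=-0.017181-0.012070i
  term(m=+3) = +0.000134-0.000417i   from Y*(Ω₁)=+0.200816+0.288100i, Y(Ω₂)=-0.000758-0.000992i
Σ over m = -0.218387+0.000000i; ×(4π/7) → -0.392048+0.000000i. Real part: -0.392048

-0.392048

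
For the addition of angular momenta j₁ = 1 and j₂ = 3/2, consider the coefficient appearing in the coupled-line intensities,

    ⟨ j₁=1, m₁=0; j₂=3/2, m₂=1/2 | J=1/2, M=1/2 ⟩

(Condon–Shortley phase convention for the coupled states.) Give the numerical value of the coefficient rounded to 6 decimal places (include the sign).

-0.577350

triangle: 2!*0!*1!/4! = 2/24
(j±m)!: 1!*1!*2!*1!*1!*0! = 2
prefactor² = (2J+1)*Δ*N² = 1/3
  k=1: −1/(1!*1!*0!*1!*0!*0!) = -1
Σ = -1  ⇒  CG² = 1/3*(-1)² = 1/3
CG = −√(1/3) = -0.577350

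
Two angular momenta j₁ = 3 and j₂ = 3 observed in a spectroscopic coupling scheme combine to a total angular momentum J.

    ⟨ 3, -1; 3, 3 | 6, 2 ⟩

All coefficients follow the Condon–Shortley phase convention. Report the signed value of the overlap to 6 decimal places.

+√(1/33) ≈ +0.174078

triangle: 0!*6!*6!/13! = 518400/6227020800
(j±m)!: 2!*4!*6!*0!*8!*4! = 33443020800
prefactor² = (2J+1)*Δ*N² = 398131200/11
  k=0: +1/(0!*0!*4!*6!*2!*0!) = 1/34560
Σ = 1/34560  ⇒  CG² = 398131200/11*(1/34560)² = 1/33
CG = +√(1/33) = +0.174078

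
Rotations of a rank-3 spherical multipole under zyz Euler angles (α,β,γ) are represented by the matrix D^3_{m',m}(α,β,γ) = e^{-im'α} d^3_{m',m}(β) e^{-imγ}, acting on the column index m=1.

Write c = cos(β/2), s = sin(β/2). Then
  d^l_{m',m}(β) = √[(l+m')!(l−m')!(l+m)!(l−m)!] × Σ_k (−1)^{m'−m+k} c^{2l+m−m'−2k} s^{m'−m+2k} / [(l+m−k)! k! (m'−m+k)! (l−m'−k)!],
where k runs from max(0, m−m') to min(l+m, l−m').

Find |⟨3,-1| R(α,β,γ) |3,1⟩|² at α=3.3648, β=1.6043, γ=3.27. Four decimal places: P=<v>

First d^3_{-1,1}(β=1.6043), then the phase factors e^{-i(-1)α} and e^{-i(1)γ}:
With c≡cos(β/2)=0.695163 and s≡sin(β/2)=0.718852, N=[2·24·24·2]^{1/2}=48.000000
k: max(0,(1)−(-1))=2 … min(3+(1),3−(-1))=4
  k=2: (−1)^0·48.0000/(8)·0.6952^4·0.7189^2 = +0.724064
  k=3: (−1)^1·48.0000/(6)·0.6952^2·0.7189^4 = -1.032338
  k=4: (−1)^2·48.0000/(48)·0.6952^0·0.7189^6 = +0.137987
d^3_{-1,1}(1.6043) = +0.724064 -1.032338 +0.137987 = -0.170287
|D^3_{-1,1}|² = |d^3_{-1,1}(β)|² = (-0.170287)² = 0.028998 (the z-rotation phases have unit modulus)

P=0.0290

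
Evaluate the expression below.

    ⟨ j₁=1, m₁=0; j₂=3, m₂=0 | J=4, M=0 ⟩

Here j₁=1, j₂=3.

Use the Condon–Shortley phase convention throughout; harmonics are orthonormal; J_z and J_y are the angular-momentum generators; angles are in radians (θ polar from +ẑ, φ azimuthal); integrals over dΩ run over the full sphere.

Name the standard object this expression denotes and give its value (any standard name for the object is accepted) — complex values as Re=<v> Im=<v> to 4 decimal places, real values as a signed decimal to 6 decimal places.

Clebsch–Gordan coefficient, +√(4/7) ≈ +0.755929

This is a Clebsch–Gordan (vector-coupling) coefficient.
√[9·0!2!6!/9! · 1!1!3!3!4!4!] = √(5184/7)
  +(−1)^0/∏(0,0,1,3,1,3)! = 1/36  (running 1/36)
⟨..|..⟩ = √(5184/7)·(1/36) = +0.755929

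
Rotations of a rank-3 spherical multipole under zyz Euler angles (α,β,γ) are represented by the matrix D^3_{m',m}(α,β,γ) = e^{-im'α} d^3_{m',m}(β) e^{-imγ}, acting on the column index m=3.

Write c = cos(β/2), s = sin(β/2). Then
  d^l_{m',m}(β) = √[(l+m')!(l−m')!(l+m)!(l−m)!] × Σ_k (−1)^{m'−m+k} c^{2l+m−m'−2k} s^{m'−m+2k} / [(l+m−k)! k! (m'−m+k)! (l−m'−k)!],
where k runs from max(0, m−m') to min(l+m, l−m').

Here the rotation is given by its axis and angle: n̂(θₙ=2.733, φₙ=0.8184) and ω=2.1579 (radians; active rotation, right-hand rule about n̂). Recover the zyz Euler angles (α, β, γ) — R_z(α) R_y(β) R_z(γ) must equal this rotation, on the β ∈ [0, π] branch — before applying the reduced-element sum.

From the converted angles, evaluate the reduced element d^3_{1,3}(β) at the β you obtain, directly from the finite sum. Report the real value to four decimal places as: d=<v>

Axis–angle → zyz. n̂ = (sinθₙcosφₙ, sinθₙsinφₙ, cosθₙ) = (+0.271523, +0.290063, -0.917681), ω = 2.1579.
R = I cosω + sinω [n̂]ₓ + (1−cosω) n̂n̂ᵀ gives
  R = [-0.439387, +0.886402, -0.145709; -0.641626, -0.423207, -0.639696; -0.628693, -0.187583, +0.754690]
β = atan2(√(R₁₃²+R₂₃²), R₃₃) = 0.715614; α = atan2(R₂₃, R₁₃) mod 2π = 4.488431; γ = atan2(R₃₂, −R₃₁) mod 2π = 5.993224
d^3_{1,3}(β=0.7156) via the finite sum:
With c≡cos(β/2)=0.936667 and s≡sin(β/2)=0.350221, N=[24·2·720·1]^{1/2}=185.903201
k: max(0,(3)−(1))=2 … min(3+(3),3−(1))=2
  k=2: (−1)^0·185.9032/(48)·0.9367^4·0.3502^2 = +0.365655
d^3_{1,3}(0.7156) = +0.365655

d=0.3657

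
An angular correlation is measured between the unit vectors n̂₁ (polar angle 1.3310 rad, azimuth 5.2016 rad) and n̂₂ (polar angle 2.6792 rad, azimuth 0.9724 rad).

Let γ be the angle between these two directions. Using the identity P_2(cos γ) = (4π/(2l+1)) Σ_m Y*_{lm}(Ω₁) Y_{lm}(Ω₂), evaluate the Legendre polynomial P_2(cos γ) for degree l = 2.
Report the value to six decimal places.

Addition theorem: P_2(cos γ) = (4π/5) Σ_m Y*_{lm}(Ω₁) Y_{lm}(Ω₂), m = −2…2:
  m=-2: (-0.203504, -0.302383) × (-0.028083, -0.071554) = (-0.015922, 0.023053)  (running Σ = (-0.015922, 0.023053))
  m=-1: (0.083757, -0.157328) × (-0.173748, 0.254843) = (0.025541, 0.048680)  (running Σ = (0.009620, 0.071734))
  m=0: (-0.262019, -0.000000) × (0.442497, 0.000000) = (-0.115943, -0.000000)  (running Σ = (-0.106323, 0.071734))
  m=1: (-0.083757, -0.157328) × (0.173748, 0.254843) = (0.025541, -0.048680)  (running Σ = (-0.080782, 0.023053))
  m=2: (-0.203504, 0.302383) × (-0.028083, 0.071554) = (-0.015922, -0.023053)  (running Σ = (-0.096704, 0.000000))
Total Σ_m = (-0.096704, 0.000000). Multiply by 2.513274: (-0.243043, 0.000000). P_2(cos γ) = -0.243043

-0.243043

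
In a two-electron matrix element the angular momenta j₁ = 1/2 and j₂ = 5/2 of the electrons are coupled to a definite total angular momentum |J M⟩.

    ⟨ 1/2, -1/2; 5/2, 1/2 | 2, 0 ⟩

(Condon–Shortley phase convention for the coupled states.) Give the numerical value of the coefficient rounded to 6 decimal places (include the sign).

-0.707107  (= −√(1/2))

triangle: 1!×0!×4!/6! = 24/720
(j±m)!: 0!×1!×3!×2!×2!×2! = 48
prefactor² = (2J+1)×Δ×N² = 8
  k=1: −1/(1!×0!×0!×2!×0!×2!) = -1/4
Σ = -1/4  ⇒  CG² = 8×(-1/4)² = 1/2
CG = −√(1/2) = -0.707107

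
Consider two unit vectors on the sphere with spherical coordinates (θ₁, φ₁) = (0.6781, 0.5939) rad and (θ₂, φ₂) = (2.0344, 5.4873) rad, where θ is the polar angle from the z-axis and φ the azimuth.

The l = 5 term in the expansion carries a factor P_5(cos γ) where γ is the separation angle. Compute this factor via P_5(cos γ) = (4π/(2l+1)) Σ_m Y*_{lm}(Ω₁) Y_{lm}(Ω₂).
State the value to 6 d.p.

Term-by-term m-sum for l=5 (normalisation 4π/11 = 1.142397):
  m=-5: (-0.044423, 0.007721) × (-0.177782, -0.197477) = (0.009422, 0.007400)  (running Σ = (0.009422, 0.007400))
  m=-4: (-0.127568, 0.122710) × (0.419715, 0.017617) = (-0.055704, 0.049256)  (running Σ = (-0.046282, 0.056656))
  m=-3: (-0.079706, 0.372305) × (-0.144316, 0.135509) = (-0.038948, -0.064530)  (running Σ = (-0.085230, -0.007875))
  m=-2: (0.159047, 0.394764) × (-0.005088, 0.242536) = (-0.096554, 0.036566)  (running Σ = (-0.181783, 0.028692))
  m=-1: (0.038867, 0.026244) × (-0.192376, -0.196454) = (-0.002321, -0.012684)  (running Σ = (-0.184104, 0.016007))
  m=0: (-0.389908, -0.000000) × (-0.184168, 0.000000) = (0.071809, 0.000000)  (running Σ = (-0.112296, 0.016007))
  m=1: (-0.038867, 0.026244) × (0.192376, -0.196454) = (-0.002321, 0.012684)  (running Σ = (-0.114617, 0.028692))
  m=2: (0.159047, -0.394764) × (-0.005088, -0.242536) = (-0.096554, -0.036566)  (running Σ = (-0.211171, -0.007875))
  m=3: (0.079706, 0.372305) × (0.144316, 0.135509) = (-0.038948, 0.064530)  (running Σ = (-0.250119, 0.056656))
  m=4: (-0.127568, -0.122710) × (0.419715, -0.017617) = (-0.055704, -0.049256)  (running Σ = (-0.305822, 0.007400))
  m=5: (0.044423, 0.007721) × (0.177782, -0.197477) = (0.009422, -0.007400)  (running Σ = (-0.296400, -0.000000))
Accumulated sum (-0.296400, -0.000000); after 4π/(2l+1) scaling, (-0.338607, -0.000000) ⇒ P_5 = -0.338607

-0.338607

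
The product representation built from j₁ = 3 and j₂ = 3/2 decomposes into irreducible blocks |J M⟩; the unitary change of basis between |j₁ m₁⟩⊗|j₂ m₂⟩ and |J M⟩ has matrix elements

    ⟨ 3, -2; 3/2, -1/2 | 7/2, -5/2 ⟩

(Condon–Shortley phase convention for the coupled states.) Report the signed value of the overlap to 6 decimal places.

triangle: 1!*5!*2!/9! = 240/362880
(j±m)!: 1!*5!*1!*2!*1!*6! = 172800
prefactor² = (2J+1)*Δ*N² = 6400/7
  k=0: +1/(0!*1!*5!*1!*0!*1!) = 1/120
  k=1: −1/(1!*0!*4!*0!*1!*2!) = -1/48
Σ = -1/80  ⇒  CG² = 6400/7*(-1/80)² = 1/7
CG = −√(1/7) = -0.377964

−√(1/7) ≈ -0.377964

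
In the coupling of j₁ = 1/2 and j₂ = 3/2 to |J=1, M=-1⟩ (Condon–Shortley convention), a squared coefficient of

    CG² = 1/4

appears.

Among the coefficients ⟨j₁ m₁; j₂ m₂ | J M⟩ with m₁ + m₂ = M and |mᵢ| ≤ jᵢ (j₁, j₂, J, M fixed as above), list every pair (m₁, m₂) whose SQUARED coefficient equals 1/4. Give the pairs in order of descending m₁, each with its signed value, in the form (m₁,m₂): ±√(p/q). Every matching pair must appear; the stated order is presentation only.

Admissible pairs with m₁+m₂ = M = -1: (-1/2,-1/2), (1/2,-3/2)
  (m₁,m₂)=(1/2,-3/2): CG² = 3/4, CG = +√(3/4)
  (m₁,m₂)=(-1/2,-1/2): CG² = 1/4, CG = −√(1/4)   ← matches the target
Pairs with CG² = 1/4: (-1/2,-1/2): −√(1/4)

(-1/2,-1/2): −√(1/4)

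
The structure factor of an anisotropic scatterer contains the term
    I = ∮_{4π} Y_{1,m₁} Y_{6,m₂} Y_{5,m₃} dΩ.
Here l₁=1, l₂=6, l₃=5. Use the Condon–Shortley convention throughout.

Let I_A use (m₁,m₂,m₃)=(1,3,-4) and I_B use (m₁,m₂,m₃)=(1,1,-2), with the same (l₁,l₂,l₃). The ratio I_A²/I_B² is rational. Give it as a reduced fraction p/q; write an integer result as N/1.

3/10

Shared (l₁,l₂,l₃)=(1,6,5): N and (l;000)² cancel in I_A²/I_B².
A: Δ = 2!·0!·10!/13! = 1/858; Racah Σ t=0..0: t=0:+1/725760 = 1/725760; ⇒ 3j(1 6 5; 1 3 -4)² = 1/286, sgn -1
B: Δ = 2!·0!·10!/13! = 1/858; Racah Σ t=0..0: t=0:+1/60480 = 1/60480; ⇒ 3j(1 6 5; 1 1 -2)² = 5/429, sgn -1
I_A²/I_B² = (1/286)/(5/429) = 3/10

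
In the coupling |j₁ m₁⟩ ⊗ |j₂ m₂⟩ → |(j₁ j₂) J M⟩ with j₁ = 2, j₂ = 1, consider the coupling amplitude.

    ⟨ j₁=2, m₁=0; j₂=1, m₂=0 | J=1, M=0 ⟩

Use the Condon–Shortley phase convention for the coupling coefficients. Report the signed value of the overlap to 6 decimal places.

j₁+j₂−J=2  J+j₁−j₂=2  J−j₁+j₂=0  j₁+j₂+J+1=5
(j₁±m₁, j₂±m₂, J±M) = (2,2,1,1,1,1)
P² = 2/5
sum k=1..1:
  [1] −1/1 = -1
S = -1
C² = P²·S² = 2/5 ; C = -0.632456

-0.632456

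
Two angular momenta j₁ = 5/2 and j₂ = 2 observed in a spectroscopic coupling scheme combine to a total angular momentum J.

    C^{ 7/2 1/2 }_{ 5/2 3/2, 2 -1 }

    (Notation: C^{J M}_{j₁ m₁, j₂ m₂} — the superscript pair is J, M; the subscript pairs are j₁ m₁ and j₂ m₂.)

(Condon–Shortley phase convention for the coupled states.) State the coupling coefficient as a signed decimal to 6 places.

+0.619780  (= +√(121/315))

j₁+j₂−J=1  J+j₁−j₂=4  J−j₁+j₂=3  j₁+j₂+J+1=9
(j₁±m₁, j₂±m₂, J±M) = (4,1,1,3,4,3)
P² = 2304/35
sum k=0..1:
  [0] +1/12 = 1/12
  [1] −1/144 = -1/144
S = 11/144
C² = P²·S² = 121/315 ; C = +0.619780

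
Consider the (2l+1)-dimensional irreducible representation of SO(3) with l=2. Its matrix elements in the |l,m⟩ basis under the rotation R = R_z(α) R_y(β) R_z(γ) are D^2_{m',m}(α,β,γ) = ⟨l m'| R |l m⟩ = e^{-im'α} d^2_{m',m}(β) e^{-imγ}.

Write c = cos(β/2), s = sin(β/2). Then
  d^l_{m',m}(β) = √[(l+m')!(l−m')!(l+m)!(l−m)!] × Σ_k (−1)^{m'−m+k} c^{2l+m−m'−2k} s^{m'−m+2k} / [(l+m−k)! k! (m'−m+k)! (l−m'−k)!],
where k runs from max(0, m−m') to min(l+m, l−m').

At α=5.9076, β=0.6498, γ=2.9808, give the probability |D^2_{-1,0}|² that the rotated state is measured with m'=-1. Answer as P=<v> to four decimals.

P=0.3481

Split into d^2_{-1,0}(β=0.6498) × two z-phases.
With c≡cos(β/2)=0.947683 and s≡sin(β/2)=0.319214, N=[1·6·2·2]^{1/2}=4.898979
Admissible k: 1..2 (factorial args all ≥0)
  k=1: (−1)^0·4.8990/(2)·0.9477^3·0.3192^1 = +0.665497
  k=2: (−1)^1·4.8990/(2)·0.9477^1·0.3192^3 = -0.075507
d^2_{-1,0}(0.6498) = +0.665497 -0.075507 = +0.589991
|D^2_{-1,0}|² = |d^2_{-1,0}(β)|² = (+0.589991)² = 0.348089 (the z-rotation phases have unit modulus)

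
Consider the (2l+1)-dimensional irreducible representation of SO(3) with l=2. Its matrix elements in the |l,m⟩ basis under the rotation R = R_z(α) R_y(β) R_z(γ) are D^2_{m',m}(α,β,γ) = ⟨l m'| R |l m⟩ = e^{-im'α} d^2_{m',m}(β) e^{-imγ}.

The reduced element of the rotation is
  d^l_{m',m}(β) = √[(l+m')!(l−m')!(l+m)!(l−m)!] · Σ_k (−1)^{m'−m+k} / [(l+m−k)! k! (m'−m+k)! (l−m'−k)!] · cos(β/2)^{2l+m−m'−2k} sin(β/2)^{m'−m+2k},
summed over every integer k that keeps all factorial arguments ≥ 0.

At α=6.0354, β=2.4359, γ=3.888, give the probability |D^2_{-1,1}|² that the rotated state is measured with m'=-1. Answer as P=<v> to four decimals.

D^2_{-1,1}(6.0354,2.4359,3.8880) = e^{-i·-1·6.0354}·d^2_{-1,1}(2.4359)·e^{-i·1·3.8880}. Compute d first:
With c≡cos(β/2)=0.345570 and s≡sin(β/2)=0.938393, N=[1·6·6·1]^{1/2}=6.000000
k∈{2,3} keeps every argument non-negative
  k=2: (−1)^0·6.0000/(2)·0.3456^2·0.9384^2 = +0.315474
  k=3: (−1)^1·6.0000/(6)·0.3456^0·0.9384^4 = -0.775423
d^2_{-1,1}(2.4359) = +0.315474 -0.775423 = -0.459950
|D^2_{-1,1}|² = |d^2_{-1,1}(β)|² = (-0.459950)² = 0.211554 (the z-rotation phases have unit modulus)

P=0.2116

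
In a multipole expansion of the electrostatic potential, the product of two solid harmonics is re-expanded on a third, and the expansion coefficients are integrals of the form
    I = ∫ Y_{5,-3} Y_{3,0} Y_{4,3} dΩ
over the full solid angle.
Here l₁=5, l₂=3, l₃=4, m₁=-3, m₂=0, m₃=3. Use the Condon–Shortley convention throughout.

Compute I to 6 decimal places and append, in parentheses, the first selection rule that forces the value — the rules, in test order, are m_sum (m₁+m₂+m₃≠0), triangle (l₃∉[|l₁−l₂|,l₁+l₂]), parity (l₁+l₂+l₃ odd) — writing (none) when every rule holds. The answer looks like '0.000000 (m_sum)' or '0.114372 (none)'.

Checks pass: Σm=0; 12 even; l₃=4∈[2,8].
(2·5+1)(2·3+1)(2·4+1) = 693
Δ: 4! 6! 2! / 13! → 1/180180
sum: t=1:−1/576 t=2:+1/144 t=3:−1/576 = 1/288
3j²(5 3 4; 0 0 0) = Δ·Π!·Σ² = 20/1001  (sign +1)
sum: t=2:+1/2880 t=3:−1/1440 = -1/2880
3j²(5 3 4; -3 0 3) = Δ·Π!·Σ² = 7/715  (sign +1)
combine: 4πI² = 693·20/1001·7/715 = 252/1859
take √, sign +1: I = 0.10386175
No selection rule forces the value: the integral is nonzero (none).

0.103862 (none)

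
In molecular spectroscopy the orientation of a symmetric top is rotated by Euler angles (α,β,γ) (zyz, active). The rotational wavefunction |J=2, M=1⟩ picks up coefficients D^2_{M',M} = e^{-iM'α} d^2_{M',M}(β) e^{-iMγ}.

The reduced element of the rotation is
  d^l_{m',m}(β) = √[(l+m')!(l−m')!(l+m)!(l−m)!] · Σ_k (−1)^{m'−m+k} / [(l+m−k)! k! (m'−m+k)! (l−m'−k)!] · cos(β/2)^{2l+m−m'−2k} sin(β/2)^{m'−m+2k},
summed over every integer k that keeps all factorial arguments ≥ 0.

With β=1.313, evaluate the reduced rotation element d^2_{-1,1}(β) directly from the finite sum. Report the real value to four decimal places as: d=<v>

d^2_{-1,1}(β=1.3130) via the finite sum:
With c≡cos(β/2)=0.792133 and s≡sin(β/2)=0.610348, N=[1·6·6·1]^{1/2}=6.000000
k∈{2,3} keeps every argument non-negative
  k=2: (−1)^0·6.0000/(2)·0.7921^2·0.6103^2 = +0.701250
  k=3: (−1)^1·6.0000/(6)·0.7921^0·0.6103^4 = -0.138775
d^2_{-1,1}(1.3130) = +0.701250 -0.138775 = +0.562475

d=0.5625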